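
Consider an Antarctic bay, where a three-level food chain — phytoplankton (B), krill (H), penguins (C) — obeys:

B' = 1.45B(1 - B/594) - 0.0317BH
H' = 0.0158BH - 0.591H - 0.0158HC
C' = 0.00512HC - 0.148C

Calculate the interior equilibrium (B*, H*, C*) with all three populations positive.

From dC/dt = 0: 0.00512H* = 0.148, so H* = 28.9.
From dB/dt = 0: 1.45(1 - B*/594) = 0.0317·28.9, giving B* = 594·(1 - 0.632) = 219.
From dH/dt = 0: 0.0158·219 - 0.591 = 0.0158C*, so C* = 2.86/0.0158 = 181.

B* ≈ 219, H* ≈ 28.9, C* ≈ 181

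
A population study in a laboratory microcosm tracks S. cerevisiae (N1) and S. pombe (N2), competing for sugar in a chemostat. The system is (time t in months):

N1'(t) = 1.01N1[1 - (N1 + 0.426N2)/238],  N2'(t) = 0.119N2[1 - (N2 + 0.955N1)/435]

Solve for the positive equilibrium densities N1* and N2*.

Setting both brackets to zero gives the nullclines N1 + 0.426N2 = 238 and 0.955N1 + N2 = 435.
Substituting N2 = 435 - 0.955N1 into the first: N1(1 - 0.426·0.955) = 238 - 0.426·435.
So N1* = 52.7/0.593 = 88.8, and then N2* = 435 - 0.955·88.8 = 350.

N1* ≈ 88.8, N2* ≈ 350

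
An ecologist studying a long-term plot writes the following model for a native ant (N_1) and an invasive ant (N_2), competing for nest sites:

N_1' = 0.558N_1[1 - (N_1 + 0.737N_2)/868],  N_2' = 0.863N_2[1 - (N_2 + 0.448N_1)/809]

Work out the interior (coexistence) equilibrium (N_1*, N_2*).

N_1* ≈ 406, N_2* ≈ 627

Setting both brackets to zero gives the nullclines N_1 + 0.737N_2 = 868 and 0.448N_1 + N_2 = 809.
Substituting N_2 = 809 - 0.448N_1 into the first: N_1(1 - 0.737·0.448) = 868 - 0.737·809.
So N_1* = 272/0.67 = 406, and then N_2* = 809 - 0.448·406 = 627.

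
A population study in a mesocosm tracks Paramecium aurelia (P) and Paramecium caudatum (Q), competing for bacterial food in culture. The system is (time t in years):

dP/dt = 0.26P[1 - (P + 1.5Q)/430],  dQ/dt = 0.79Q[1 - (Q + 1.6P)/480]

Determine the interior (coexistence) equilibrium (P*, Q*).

P* ≈ 207, Q* ≈ 149

Setting both brackets to zero gives the nullclines P + 1.5Q = 430 and 1.6P + Q = 480.
Substituting Q = 480 - 1.6P into the first: P(1 - 1.5·1.6) = 430 - 1.5·480.
So P* = -290/-1.4 = 207, and then Q* = 480 - 1.6·207 = 149.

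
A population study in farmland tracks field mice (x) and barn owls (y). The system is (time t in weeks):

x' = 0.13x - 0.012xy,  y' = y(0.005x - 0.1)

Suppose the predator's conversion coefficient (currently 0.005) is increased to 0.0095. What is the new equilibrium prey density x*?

x* ≈ 10.5

At the interior fixed point, setting dy/dt = 0 with y > 0 fixes x* = (predator death rate)/(xy coefficient) — independent of the other coefficients.
With the change, x* = 0.1/0.0095 = 10.5; it falls from 20.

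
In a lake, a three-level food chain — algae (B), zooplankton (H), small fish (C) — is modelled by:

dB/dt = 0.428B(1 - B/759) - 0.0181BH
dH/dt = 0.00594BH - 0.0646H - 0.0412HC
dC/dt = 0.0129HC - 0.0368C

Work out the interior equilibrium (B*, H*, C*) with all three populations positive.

B* ≈ 667, H* ≈ 2.85, C* ≈ 94.7

From dC/dt = 0: 0.0129H* = 0.0368, so H* = 2.85.
From dB/dt = 0: 0.428(1 - B*/759) = 0.0181·2.85, giving B* = 759·(1 - 0.121) = 667.
From dH/dt = 0: 0.00594·667 - 0.0646 = 0.0412C*, so C* = 3.9/0.0412 = 94.7.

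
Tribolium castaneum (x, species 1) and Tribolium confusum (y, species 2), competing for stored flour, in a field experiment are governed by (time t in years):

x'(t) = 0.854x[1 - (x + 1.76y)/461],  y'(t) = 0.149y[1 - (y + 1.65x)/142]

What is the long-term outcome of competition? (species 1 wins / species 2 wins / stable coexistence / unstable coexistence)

species 1 excludes species 2

Compare the nullcline intercepts: K1/α12 = 461/1.76 = 262 > K2 = 142; K2/α21 = 142/1.65 = 86.1 < K1 = 461.
Since the inequalities point opposite ways, species 1 can invade but species 2 cannot.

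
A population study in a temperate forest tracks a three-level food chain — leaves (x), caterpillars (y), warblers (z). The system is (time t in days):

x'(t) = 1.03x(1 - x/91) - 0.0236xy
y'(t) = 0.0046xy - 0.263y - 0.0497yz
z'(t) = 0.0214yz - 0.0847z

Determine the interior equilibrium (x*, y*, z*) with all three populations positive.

From dz/dt = 0: 0.0214y* = 0.0847, so y* = 3.96.
From dx/dt = 0: 1.03(1 - x*/91) = 0.0236·3.96, giving x* = 91·(1 - 0.0907) = 82.7.
From dy/dt = 0: 0.0046·82.7 - 0.263 = 0.0497z*, so z* = 0.118/0.0497 = 2.37.

x* ≈ 82.7, y* ≈ 3.96, z* ≈ 2.37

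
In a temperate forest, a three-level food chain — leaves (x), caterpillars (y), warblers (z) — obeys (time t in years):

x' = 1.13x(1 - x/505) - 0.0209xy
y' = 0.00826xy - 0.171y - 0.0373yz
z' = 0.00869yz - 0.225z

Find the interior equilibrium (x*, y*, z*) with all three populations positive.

x* ≈ 263, y* ≈ 25.9, z* ≈ 53.7

From dz/dt = 0: 0.00869y* = 0.225, so y* = 25.9.
From dx/dt = 0: 1.13(1 - x*/505) = 0.0209·25.9, giving x* = 505·(1 - 0.479) = 263.
From dy/dt = 0: 0.00826·263 - 0.171 = 0.0373z*, so z* = 2/0.0373 = 53.7.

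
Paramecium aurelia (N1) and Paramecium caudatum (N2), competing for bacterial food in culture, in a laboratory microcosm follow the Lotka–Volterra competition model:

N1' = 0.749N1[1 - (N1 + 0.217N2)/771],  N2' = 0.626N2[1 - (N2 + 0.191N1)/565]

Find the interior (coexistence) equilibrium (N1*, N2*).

N1* ≈ 676, N2* ≈ 436

Setting both brackets to zero gives the nullclines N1 + 0.217N2 = 771 and 0.191N1 + N2 = 565.
Substituting N2 = 565 - 0.191N1 into the first: N1(1 - 0.217·0.191) = 771 - 0.217·565.
So N1* = 648/0.959 = 676, and then N2* = 565 - 0.191·676 = 436.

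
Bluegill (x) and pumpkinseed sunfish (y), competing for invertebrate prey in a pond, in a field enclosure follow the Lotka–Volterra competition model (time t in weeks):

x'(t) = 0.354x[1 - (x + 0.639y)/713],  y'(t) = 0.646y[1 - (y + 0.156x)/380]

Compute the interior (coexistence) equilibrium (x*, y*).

Setting both brackets to zero gives the nullclines x + 0.639y = 713 and 0.156x + y = 380.
Substituting y = 380 - 0.156x into the first: x(1 - 0.639·0.156) = 713 - 0.639·380.
So x* = 470/0.9 = 522, and then y* = 380 - 0.156·522 = 299.

x* ≈ 522, y* ≈ 299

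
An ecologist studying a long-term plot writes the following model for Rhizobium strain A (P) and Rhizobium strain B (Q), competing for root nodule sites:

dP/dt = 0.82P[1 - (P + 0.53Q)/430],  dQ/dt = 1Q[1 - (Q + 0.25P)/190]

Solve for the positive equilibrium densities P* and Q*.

Setting both brackets to zero gives the nullclines P + 0.53Q = 430 and 0.25P + Q = 190.
Substituting Q = 190 - 0.25P into the first: P(1 - 0.53·0.25) = 430 - 0.53·190.
So P* = 329/0.867 = 380, and then Q* = 190 - 0.25·380 = 95.1.

P* ≈ 380, Q* ≈ 95.1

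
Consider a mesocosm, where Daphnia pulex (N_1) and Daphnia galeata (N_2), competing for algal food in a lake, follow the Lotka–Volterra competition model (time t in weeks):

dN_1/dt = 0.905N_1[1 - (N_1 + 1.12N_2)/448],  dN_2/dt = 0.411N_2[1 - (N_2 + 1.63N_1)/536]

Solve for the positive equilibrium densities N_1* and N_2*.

N_1* ≈ 184, N_2* ≈ 235

Setting both brackets to zero gives the nullclines N_1 + 1.12N_2 = 448 and 1.63N_1 + N_2 = 536.
Substituting N_2 = 536 - 1.63N_1 into the first: N_1(1 - 1.12·1.63) = 448 - 1.12·536.
So N_1* = -152/-0.826 = 184, and then N_2* = 536 - 1.63·184 = 235.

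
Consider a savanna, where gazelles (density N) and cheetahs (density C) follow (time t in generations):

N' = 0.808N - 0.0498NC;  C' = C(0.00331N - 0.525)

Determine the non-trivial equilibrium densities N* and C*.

Set dC/dt = 0 with C > 0: 0.00331N - 0.525 = 0, so N* = 0.525/0.00331 = 159.
Set dN/dt = 0 with N > 0: 0.808 - 0.0498C = 0, so C* = 0.808/0.0498 = 16.2.

N* ≈ 159, C* ≈ 16.2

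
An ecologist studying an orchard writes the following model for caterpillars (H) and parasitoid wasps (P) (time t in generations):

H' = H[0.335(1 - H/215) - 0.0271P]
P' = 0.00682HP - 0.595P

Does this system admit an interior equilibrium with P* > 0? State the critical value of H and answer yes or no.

The predator equation gives dP/dt > 0 only when H > 0.595/0.00682 = 87.2.
Without the predator, H → K = 215. Since 215 > 87.2, the predator can invade and persist.

Threshold H = 87.2; K > 87.2, so yes, the predator persists.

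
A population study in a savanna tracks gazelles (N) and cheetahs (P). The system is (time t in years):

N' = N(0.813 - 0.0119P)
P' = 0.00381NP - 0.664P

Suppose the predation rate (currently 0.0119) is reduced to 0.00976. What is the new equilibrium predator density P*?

At the interior fixed point, setting dN/dt = 0 with N > 0 fixes P* = (prey growth rate)/(NP coefficient) — independent of the other coefficients.
With the change, P* = 0.813/0.00976 = 83.3; it rises from 68.3.

P* ≈ 83.3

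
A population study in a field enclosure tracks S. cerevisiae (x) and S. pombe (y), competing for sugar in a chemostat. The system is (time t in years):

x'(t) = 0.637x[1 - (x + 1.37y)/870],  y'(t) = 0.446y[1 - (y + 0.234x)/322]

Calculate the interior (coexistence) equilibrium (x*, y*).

x* ≈ 631, y* ≈ 174

Setting both brackets to zero gives the nullclines x + 1.37y = 870 and 0.234x + y = 322.
Substituting y = 322 - 0.234x into the first: x(1 - 1.37·0.234) = 870 - 1.37·322.
So x* = 429/0.679 = 631, and then y* = 322 - 0.234·631 = 174.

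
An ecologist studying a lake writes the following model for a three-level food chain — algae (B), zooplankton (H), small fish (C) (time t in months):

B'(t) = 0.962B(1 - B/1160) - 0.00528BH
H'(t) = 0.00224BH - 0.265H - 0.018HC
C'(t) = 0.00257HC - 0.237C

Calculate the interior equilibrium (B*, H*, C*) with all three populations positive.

B* ≈ 573, H* ≈ 92.2, C* ≈ 56.6

From dC/dt = 0: 0.00257H* = 0.237, so H* = 92.2.
From dB/dt = 0: 0.962(1 - B*/1160) = 0.00528·92.2, giving B* = 1160·(1 - 0.506) = 573.
From dH/dt = 0: 0.00224·573 - 0.265 = 0.018C*, so C* = 1.02/0.018 = 56.6.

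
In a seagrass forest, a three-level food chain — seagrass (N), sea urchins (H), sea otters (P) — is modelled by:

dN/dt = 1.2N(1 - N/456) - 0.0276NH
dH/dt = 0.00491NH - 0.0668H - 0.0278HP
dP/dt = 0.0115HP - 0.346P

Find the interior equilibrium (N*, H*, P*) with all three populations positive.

From dP/dt = 0: 0.0115H* = 0.346, so H* = 30.1.
From dN/dt = 0: 1.2(1 - N*/456) = 0.0276·30.1, giving N* = 456·(1 - 0.692) = 140.
From dH/dt = 0: 0.00491·140 - 0.0668 = 0.0278P*, so P* = 0.623/0.0278 = 22.4.

N* ≈ 140, H* ≈ 30.1, P* ≈ 22.4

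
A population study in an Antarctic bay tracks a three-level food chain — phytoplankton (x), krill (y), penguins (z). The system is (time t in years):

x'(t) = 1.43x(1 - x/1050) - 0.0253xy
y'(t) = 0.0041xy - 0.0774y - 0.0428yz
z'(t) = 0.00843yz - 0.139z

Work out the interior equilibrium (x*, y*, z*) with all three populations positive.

From dz/dt = 0: 0.00843y* = 0.139, so y* = 16.5.
From dx/dt = 0: 1.43(1 - x*/1050) = 0.0253·16.5, giving x* = 1050·(1 - 0.292) = 744.
From dy/dt = 0: 0.0041·744 - 0.0774 = 0.0428z*, so z* = 2.97/0.0428 = 69.4.

x* ≈ 744, y* ≈ 16.5, z* ≈ 69.4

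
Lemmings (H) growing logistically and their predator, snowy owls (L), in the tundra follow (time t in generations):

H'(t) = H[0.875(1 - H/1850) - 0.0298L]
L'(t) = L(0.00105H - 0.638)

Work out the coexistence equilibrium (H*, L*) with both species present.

H* ≈ 608, L* ≈ 19.7

From dL/dt = 0 with L > 0: 0.00105H* = 0.638, so H* = 608.
Substitute into dH/dt = 0: 0.875(1 - 608/1850) = 0.0298L*.
The bracket is 0.672, giving L* = 0.588/0.0298 = 19.7.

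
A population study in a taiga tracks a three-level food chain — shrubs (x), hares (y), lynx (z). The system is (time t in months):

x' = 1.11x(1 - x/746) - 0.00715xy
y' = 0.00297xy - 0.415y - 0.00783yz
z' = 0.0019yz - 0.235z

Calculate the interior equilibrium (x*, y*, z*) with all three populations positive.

x* ≈ 152, y* ≈ 124, z* ≈ 4.52

From dz/dt = 0: 0.0019y* = 0.235, so y* = 124.
From dx/dt = 0: 1.11(1 - x*/746) = 0.00715·124, giving x* = 746·(1 - 0.797) = 152.
From dy/dt = 0: 0.00297·152 - 0.415 = 0.00783z*, so z* = 0.0354/0.00783 = 4.52.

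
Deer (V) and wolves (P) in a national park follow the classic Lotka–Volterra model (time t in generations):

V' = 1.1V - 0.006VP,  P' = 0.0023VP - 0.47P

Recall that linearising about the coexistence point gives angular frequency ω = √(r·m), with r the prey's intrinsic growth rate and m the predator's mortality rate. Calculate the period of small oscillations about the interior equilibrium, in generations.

T ≈ 8.74 generations

Here r = 1.1 and m = 0.47, so r·m = 0.517.
ω = √0.517 = 0.719 per generation, hence T = 2π/ω ≈ 8.74 generations.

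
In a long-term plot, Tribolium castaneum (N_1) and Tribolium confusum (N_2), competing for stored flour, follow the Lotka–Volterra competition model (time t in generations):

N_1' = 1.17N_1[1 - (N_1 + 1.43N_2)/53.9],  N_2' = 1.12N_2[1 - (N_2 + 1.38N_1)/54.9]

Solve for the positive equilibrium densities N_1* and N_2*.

Setting both brackets to zero gives the nullclines N_1 + 1.43N_2 = 53.9 and 1.38N_1 + N_2 = 54.9.
Substituting N_2 = 54.9 - 1.38N_1 into the first: N_1(1 - 1.43·1.38) = 53.9 - 1.43·54.9.
So N_1* = -24.6/-0.973 = 25.3, and then N_2* = 54.9 - 1.38·25.3 = 20.

N_1* ≈ 25.3, N_2* ≈ 20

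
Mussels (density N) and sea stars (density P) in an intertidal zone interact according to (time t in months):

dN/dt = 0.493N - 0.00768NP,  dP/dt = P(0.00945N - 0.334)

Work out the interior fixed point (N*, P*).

N* ≈ 35.3, P* ≈ 64.2

Set dP/dt = 0 with P > 0: 0.00945N - 0.334 = 0, so N* = 0.334/0.00945 = 35.3.
Set dN/dt = 0 with N > 0: 0.493 - 0.00768P = 0, so P* = 0.493/0.00768 = 64.2.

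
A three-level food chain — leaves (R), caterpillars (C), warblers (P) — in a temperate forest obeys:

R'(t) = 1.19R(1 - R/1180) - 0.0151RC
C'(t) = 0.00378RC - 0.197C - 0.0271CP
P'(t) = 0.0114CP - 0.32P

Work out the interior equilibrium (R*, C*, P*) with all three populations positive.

R* ≈ 760, C* ≈ 28.1, P* ≈ 98.7

From dP/dt = 0: 0.0114C* = 0.32, so C* = 28.1.
From dR/dt = 0: 1.19(1 - R*/1180) = 0.0151·28.1, giving R* = 1180·(1 - 0.356) = 760.
From dC/dt = 0: 0.00378·760 - 0.197 = 0.0271P*, so P* = 2.67/0.0271 = 98.7.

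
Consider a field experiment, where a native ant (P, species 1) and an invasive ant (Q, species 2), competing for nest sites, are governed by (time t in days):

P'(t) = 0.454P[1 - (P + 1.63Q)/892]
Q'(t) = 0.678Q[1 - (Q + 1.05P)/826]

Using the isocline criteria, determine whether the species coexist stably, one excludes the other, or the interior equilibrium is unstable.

Compare the nullcline intercepts: K1/α12 = 892/1.63 = 547 < K2 = 826; K2/α21 = 826/1.05 = 787 < K1 = 892.
Since both are reversed, neither can invade when rare; the interior point is a saddle.

unstable coexistence (outcome depends on initial conditions)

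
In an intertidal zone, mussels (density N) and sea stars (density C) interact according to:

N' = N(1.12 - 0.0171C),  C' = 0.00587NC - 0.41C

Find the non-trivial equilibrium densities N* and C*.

Set dC/dt = 0 with C > 0: 0.00587N - 0.41 = 0, so N* = 0.41/0.00587 = 69.8.
Set dN/dt = 0 with N > 0: 1.12 - 0.0171C = 0, so C* = 1.12/0.0171 = 65.5.

N* ≈ 69.8, C* ≈ 65.5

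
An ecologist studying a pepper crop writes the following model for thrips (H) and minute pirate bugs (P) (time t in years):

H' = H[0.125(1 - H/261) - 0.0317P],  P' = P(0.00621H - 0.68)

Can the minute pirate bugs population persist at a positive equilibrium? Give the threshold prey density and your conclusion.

The predator equation gives dP/dt > 0 only when H > 0.68/0.00621 = 110.
Without the predator, H → K = 261. Since 261 > 110, the predator can invade and persist.

Threshold H = 110; K > 110, so yes, the predator persists.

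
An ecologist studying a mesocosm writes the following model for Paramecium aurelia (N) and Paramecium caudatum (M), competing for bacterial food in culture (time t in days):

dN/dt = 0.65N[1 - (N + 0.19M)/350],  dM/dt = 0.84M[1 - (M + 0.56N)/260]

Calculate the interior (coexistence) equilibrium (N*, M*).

N* ≈ 336, M* ≈ 71.6

Setting both brackets to zero gives the nullclines N + 0.19M = 350 and 0.56N + M = 260.
Substituting M = 260 - 0.56N into the first: N(1 - 0.19·0.56) = 350 - 0.19·260.
So N* = 301/0.894 = 336, and then M* = 260 - 0.56·336 = 71.6.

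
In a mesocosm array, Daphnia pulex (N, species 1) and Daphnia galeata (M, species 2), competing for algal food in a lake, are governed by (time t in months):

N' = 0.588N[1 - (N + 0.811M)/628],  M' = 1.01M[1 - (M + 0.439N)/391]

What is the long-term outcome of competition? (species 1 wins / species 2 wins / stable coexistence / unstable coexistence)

stable coexistence

Compare the nullcline intercepts: K1/α12 = 628/0.811 = 774 > K2 = 391; K2/α21 = 391/0.439 = 891 > K1 = 628.
Since both inequalities hold, each species can invade when rare, so the interior equilibrium is stable.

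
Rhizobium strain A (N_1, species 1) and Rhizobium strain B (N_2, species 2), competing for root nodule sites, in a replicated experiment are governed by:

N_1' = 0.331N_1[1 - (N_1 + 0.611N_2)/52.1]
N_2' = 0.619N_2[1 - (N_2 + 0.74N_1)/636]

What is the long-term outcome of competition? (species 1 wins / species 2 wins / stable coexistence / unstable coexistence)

species 2 excludes species 1

Compare the nullcline intercepts: K1/α12 = 52.1/0.611 = 85.3 < K2 = 636; K2/α21 = 636/0.74 = 859 > K1 = 52.1.
Since the inequalities point opposite ways, species 2 can invade but species 1 cannot.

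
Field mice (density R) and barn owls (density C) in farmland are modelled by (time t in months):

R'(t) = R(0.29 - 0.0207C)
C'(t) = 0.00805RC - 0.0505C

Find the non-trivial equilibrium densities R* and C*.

R* ≈ 6.27, C* ≈ 14

Set dC/dt = 0 with C > 0: 0.00805R - 0.0505 = 0, so R* = 0.0505/0.00805 = 6.27.
Set dR/dt = 0 with R > 0: 0.29 - 0.0207C = 0, so C* = 0.29/0.0207 = 14.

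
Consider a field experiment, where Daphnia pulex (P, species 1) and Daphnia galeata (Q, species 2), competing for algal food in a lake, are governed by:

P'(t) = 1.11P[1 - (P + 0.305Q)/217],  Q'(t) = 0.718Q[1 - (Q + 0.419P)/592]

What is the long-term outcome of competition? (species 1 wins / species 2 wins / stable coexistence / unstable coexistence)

Compare the nullcline intercepts: K1/α12 = 217/0.305 = 711 > K2 = 592; K2/α21 = 592/0.419 = 1410 > K1 = 217.
Since both inequalities hold, each species can invade when rare, so the interior equilibrium is stable.

stable coexistence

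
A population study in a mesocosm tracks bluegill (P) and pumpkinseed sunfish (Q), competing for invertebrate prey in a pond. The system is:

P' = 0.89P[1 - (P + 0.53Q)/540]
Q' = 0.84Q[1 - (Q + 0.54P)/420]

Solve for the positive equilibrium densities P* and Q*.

P* ≈ 445, Q* ≈ 180

Setting both brackets to zero gives the nullclines P + 0.53Q = 540 and 0.54P + Q = 420.
Substituting Q = 420 - 0.54P into the first: P(1 - 0.53·0.54) = 540 - 0.53·420.
So P* = 317/0.714 = 445, and then Q* = 420 - 0.54·445 = 180.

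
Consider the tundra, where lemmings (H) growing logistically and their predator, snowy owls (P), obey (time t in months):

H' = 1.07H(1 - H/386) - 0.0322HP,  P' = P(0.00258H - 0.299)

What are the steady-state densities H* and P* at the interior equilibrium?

H* ≈ 116, P* ≈ 23.3

From dP/dt = 0 with P > 0: 0.00258H* = 0.299, so H* = 116.
Substitute into dH/dt = 0: 1.07(1 - 116/386) = 0.0322P*.
The bracket is 0.7, giving P* = 0.749/0.0322 = 23.3.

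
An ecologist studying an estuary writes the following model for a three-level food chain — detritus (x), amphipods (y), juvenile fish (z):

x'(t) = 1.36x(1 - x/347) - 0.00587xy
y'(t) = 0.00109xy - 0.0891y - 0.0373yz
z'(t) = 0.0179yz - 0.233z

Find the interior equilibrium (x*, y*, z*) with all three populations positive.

From dz/dt = 0: 0.0179y* = 0.233, so y* = 13.
From dx/dt = 0: 1.36(1 - x*/347) = 0.00587·13, giving x* = 347·(1 - 0.0562) = 328.
From dy/dt = 0: 0.00109·328 - 0.0891 = 0.0373z*, so z* = 0.268/0.0373 = 7.18.

x* ≈ 328, y* ≈ 13, z* ≈ 7.18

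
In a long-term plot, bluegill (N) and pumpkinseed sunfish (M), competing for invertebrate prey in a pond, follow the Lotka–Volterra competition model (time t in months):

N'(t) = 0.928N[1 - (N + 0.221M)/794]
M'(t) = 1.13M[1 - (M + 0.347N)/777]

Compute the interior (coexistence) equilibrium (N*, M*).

Setting both brackets to zero gives the nullclines N + 0.221M = 794 and 0.347N + M = 777.
Substituting M = 777 - 0.347N into the first: N(1 - 0.221·0.347) = 794 - 0.221·777.
So N* = 622/0.923 = 674, and then M* = 777 - 0.347·674 = 543.

N* ≈ 674, M* ≈ 543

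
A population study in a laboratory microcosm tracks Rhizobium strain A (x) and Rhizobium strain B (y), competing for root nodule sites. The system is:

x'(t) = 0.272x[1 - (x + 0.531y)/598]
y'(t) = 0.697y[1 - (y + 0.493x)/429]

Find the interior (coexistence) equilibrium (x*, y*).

Setting both brackets to zero gives the nullclines x + 0.531y = 598 and 0.493x + y = 429.
Substituting y = 429 - 0.493x into the first: x(1 - 0.531·0.493) = 598 - 0.531·429.
So x* = 370/0.738 = 501, and then y* = 429 - 0.493·501 = 182.

x* ≈ 501, y* ≈ 182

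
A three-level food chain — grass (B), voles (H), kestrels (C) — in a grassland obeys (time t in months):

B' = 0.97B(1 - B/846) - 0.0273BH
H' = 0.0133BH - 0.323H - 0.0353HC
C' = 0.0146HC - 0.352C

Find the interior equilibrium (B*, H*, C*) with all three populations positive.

B* ≈ 272, H* ≈ 24.1, C* ≈ 93.3

From dC/dt = 0: 0.0146H* = 0.352, so H* = 24.1.
From dB/dt = 0: 0.97(1 - B*/846) = 0.0273·24.1, giving B* = 846·(1 - 0.679) = 272.
From dH/dt = 0: 0.0133·272 - 0.323 = 0.0353C*, so C* = 3.29/0.0353 = 93.3.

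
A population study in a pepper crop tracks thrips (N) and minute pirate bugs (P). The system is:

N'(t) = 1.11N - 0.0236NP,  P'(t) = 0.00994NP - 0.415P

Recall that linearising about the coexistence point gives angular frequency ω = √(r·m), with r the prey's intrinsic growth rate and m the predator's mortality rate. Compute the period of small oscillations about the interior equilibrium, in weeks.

T ≈ 9.26 weeks

Here r = 1.11 and m = 0.415, so r·m = 0.461.
ω = √0.461 = 0.679 per week, hence T = 2π/ω ≈ 9.26 weeks.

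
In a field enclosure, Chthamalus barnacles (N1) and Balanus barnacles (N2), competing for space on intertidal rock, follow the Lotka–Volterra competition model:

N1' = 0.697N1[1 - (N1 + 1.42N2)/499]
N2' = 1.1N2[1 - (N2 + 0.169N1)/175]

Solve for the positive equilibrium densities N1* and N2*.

N1* ≈ 330, N2* ≈ 119

Setting both brackets to zero gives the nullclines N1 + 1.42N2 = 499 and 0.169N1 + N2 = 175.
Substituting N2 = 175 - 0.169N1 into the first: N1(1 - 1.42·0.169) = 499 - 1.42·175.
So N1* = 250/0.76 = 330, and then N2* = 175 - 0.169·330 = 119.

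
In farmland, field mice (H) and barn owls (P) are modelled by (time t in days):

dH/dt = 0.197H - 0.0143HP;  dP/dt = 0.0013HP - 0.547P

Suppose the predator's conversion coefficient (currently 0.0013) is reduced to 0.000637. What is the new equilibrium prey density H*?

At the interior fixed point, setting dP/dt = 0 with P > 0 fixes H* = (predator death rate)/(HP coefficient) — independent of the other coefficients.
With the change, H* = 0.547/0.000637 = 859; it rises from 421.

H* ≈ 859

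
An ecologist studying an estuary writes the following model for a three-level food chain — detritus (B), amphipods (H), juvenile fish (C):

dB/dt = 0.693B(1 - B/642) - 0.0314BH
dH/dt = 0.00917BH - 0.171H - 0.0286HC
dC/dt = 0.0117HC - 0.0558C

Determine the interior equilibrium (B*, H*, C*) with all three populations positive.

From dC/dt = 0: 0.0117H* = 0.0558, so H* = 4.77.
From dB/dt = 0: 0.693(1 - B*/642) = 0.0314·4.77, giving B* = 642·(1 - 0.216) = 503.
From dH/dt = 0: 0.00917·503 - 0.171 = 0.0286C*, so C* = 4.44/0.0286 = 155.

B* ≈ 503, H* ≈ 4.77, C* ≈ 155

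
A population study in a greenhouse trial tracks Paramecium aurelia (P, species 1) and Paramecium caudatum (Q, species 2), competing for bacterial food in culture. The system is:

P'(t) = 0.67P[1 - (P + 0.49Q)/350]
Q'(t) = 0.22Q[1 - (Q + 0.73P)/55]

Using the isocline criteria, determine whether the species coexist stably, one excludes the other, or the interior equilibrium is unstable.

Compare the nullcline intercepts: K1/α12 = 350/0.49 = 714 > K2 = 55; K2/α21 = 55/0.73 = 75.3 < K1 = 350.
Since the inequalities point opposite ways, species 1 can invade but species 2 cannot.

species 1 excludes species 2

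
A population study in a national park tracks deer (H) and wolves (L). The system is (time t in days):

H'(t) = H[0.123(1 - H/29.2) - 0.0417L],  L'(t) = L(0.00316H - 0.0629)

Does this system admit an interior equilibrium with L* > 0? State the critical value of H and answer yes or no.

The predator equation gives dL/dt > 0 only when H > 0.0629/0.00316 = 19.9.
Without the predator, H → K = 29.2. Since 29.2 > 19.9, the predator can invade and persist.

Threshold H = 19.9; K > 19.9, so yes, the predator persists.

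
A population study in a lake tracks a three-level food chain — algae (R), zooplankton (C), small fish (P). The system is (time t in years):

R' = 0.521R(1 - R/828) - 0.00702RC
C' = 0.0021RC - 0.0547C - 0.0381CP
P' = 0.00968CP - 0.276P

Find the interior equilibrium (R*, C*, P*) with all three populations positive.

From dP/dt = 0: 0.00968C* = 0.276, so C* = 28.5.
From dR/dt = 0: 0.521(1 - R*/828) = 0.00702·28.5, giving R* = 828·(1 - 0.384) = 510.
From dC/dt = 0: 0.0021·510 - 0.0547 = 0.0381P*, so P* = 1.02/0.0381 = 26.7.

R* ≈ 510, C* ≈ 28.5, P* ≈ 26.7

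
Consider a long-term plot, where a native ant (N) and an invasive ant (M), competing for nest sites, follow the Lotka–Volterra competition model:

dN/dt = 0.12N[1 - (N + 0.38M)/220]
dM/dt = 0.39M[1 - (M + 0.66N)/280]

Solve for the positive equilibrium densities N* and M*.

N* ≈ 152, M* ≈ 180

Setting both brackets to zero gives the nullclines N + 0.38M = 220 and 0.66N + M = 280.
Substituting M = 280 - 0.66N into the first: N(1 - 0.38·0.66) = 220 - 0.38·280.
So N* = 114/0.749 = 152, and then M* = 280 - 0.66·152 = 180.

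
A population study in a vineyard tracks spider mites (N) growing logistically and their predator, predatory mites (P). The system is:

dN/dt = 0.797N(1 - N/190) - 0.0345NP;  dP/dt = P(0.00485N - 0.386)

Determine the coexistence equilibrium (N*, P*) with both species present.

N* ≈ 79.6, P* ≈ 13.4

From dP/dt = 0 with P > 0: 0.00485N* = 0.386, so N* = 79.6.
Substitute into dN/dt = 0: 0.797(1 - 79.6/190) = 0.0345P*.
The bracket is 0.581, giving P* = 0.463/0.0345 = 13.4.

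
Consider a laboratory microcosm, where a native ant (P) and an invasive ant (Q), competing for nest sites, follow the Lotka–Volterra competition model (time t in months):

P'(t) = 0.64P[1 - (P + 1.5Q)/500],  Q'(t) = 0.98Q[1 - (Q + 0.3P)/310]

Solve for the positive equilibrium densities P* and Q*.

P* ≈ 63.6, Q* ≈ 291

Setting both brackets to zero gives the nullclines P + 1.5Q = 500 and 0.3P + Q = 310.
Substituting Q = 310 - 0.3P into the first: P(1 - 1.5·0.3) = 500 - 1.5·310.
So P* = 35/0.55 = 63.6, and then Q* = 310 - 0.3·63.6 = 291.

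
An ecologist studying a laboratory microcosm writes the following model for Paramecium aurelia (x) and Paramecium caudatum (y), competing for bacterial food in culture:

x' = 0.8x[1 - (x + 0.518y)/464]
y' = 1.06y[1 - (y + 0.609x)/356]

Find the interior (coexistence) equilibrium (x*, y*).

x* ≈ 408, y* ≈ 107

Setting both brackets to zero gives the nullclines x + 0.518y = 464 and 0.609x + y = 356.
Substituting y = 356 - 0.609x into the first: x(1 - 0.518·0.609) = 464 - 0.518·356.
So x* = 280/0.685 = 408, and then y* = 356 - 0.609·408 = 107.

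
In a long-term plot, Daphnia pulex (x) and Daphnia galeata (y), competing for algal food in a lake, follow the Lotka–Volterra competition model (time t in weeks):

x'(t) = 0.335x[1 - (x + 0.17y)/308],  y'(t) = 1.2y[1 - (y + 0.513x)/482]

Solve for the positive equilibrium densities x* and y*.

x* ≈ 248, y* ≈ 355

Setting both brackets to zero gives the nullclines x + 0.17y = 308 and 0.513x + y = 482.
Substituting y = 482 - 0.513x into the first: x(1 - 0.17·0.513) = 308 - 0.17·482.
So x* = 226/0.913 = 248, and then y* = 482 - 0.513·248 = 355.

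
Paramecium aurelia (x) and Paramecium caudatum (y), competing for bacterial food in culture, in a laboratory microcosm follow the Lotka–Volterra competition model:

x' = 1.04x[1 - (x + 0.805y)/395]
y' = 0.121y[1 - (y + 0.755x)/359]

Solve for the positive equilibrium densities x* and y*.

x* ≈ 270, y* ≈ 155

Setting both brackets to zero gives the nullclines x + 0.805y = 395 and 0.755x + y = 359.
Substituting y = 359 - 0.755x into the first: x(1 - 0.805·0.755) = 395 - 0.805·359.
So x* = 106/0.392 = 270, and then y* = 359 - 0.755·270 = 155.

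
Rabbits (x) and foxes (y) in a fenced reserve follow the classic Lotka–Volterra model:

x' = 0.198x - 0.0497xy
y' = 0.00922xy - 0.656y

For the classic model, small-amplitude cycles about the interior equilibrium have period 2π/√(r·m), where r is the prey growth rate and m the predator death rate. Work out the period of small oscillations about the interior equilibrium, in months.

T ≈ 17.4 months

Here r = 0.198 and m = 0.656, so r·m = 0.13.
ω = √0.13 = 0.36 per month, hence T = 2π/ω ≈ 17.4 months.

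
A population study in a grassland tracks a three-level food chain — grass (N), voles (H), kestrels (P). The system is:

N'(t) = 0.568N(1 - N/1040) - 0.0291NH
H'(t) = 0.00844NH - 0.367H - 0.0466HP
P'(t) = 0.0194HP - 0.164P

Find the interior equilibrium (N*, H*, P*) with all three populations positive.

From dP/dt = 0: 0.0194H* = 0.164, so H* = 8.45.
From dN/dt = 0: 0.568(1 - N*/1040) = 0.0291·8.45, giving N* = 1040·(1 - 0.433) = 590.
From dH/dt = 0: 0.00844·590 - 0.367 = 0.0466P*, so P* = 4.61/0.0466 = 98.9.

N* ≈ 590, H* ≈ 8.45, P* ≈ 98.9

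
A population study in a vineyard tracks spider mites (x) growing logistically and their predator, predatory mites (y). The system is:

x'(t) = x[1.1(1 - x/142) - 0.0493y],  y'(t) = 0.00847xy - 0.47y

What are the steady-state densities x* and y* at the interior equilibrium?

From dy/dt = 0 with y > 0: 0.00847x* = 0.47, so x* = 55.5.
Substitute into dx/dt = 0: 1.1(1 - 55.5/142) = 0.0493y*.
The bracket is 0.609, giving y* = 0.67/0.0493 = 13.6.

x* ≈ 55.5, y* ≈ 13.6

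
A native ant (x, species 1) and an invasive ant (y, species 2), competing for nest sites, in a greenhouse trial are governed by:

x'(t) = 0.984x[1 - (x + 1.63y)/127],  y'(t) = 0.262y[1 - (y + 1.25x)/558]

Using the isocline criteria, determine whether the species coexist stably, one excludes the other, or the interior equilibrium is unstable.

Compare the nullcline intercepts: K1/α12 = 127/1.63 = 77.9 < K2 = 558; K2/α21 = 558/1.25 = 446 > K1 = 127.
Since the inequalities point opposite ways, species 2 can invade but species 1 cannot.

species 2 excludes species 1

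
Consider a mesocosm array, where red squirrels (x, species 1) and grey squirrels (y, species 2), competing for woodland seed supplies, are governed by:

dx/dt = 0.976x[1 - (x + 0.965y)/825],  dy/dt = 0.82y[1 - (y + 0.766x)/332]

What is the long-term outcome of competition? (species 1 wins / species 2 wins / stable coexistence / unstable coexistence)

species 1 excludes species 2

Compare the nullcline intercepts: K1/α12 = 825/0.965 = 855 > K2 = 332; K2/α21 = 332/0.766 = 433 < K1 = 825.
Since the inequalities point opposite ways, species 1 can invade but species 2 cannot.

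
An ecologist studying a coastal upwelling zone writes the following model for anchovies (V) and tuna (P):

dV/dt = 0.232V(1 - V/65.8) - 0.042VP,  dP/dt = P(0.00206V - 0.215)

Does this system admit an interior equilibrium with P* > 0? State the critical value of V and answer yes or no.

Threshold V = 104; K < 104, so no, the predator goes extinct.

The predator equation gives dP/dt > 0 only when V > 0.215/0.00206 = 104.
Without the predator, V → K = 65.8. Since 65.8 < 104, the predator cannot invade.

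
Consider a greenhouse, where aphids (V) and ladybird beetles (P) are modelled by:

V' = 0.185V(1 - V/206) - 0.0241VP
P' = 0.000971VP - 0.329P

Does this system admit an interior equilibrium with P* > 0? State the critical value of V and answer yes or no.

The predator equation gives dP/dt > 0 only when V > 0.329/0.000971 = 339.
Without the predator, V → K = 206. Since 206 < 339, the predator cannot invade.

Threshold V = 339; K < 339, so no, the predator goes extinct.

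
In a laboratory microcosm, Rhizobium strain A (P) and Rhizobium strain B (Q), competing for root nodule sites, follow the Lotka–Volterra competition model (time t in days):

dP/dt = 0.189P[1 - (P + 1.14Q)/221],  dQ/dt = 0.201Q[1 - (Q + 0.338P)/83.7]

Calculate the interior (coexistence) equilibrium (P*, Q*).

Setting both brackets to zero gives the nullclines P + 1.14Q = 221 and 0.338P + Q = 83.7.
Substituting Q = 83.7 - 0.338P into the first: P(1 - 1.14·0.338) = 221 - 1.14·83.7.
So P* = 126/0.615 = 204, and then Q* = 83.7 - 0.338·204 = 14.6.

P* ≈ 204, Q* ≈ 14.6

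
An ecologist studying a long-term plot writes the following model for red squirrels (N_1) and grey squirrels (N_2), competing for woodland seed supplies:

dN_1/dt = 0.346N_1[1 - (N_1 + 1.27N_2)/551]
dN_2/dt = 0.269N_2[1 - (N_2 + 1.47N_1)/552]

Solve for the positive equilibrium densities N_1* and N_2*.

Setting both brackets to zero gives the nullclines N_1 + 1.27N_2 = 551 and 1.47N_1 + N_2 = 552.
Substituting N_2 = 552 - 1.47N_1 into the first: N_1(1 - 1.27·1.47) = 551 - 1.27·552.
So N_1* = -150/-0.867 = 173, and then N_2* = 552 - 1.47·173 = 298.

N_1* ≈ 173, N_2* ≈ 298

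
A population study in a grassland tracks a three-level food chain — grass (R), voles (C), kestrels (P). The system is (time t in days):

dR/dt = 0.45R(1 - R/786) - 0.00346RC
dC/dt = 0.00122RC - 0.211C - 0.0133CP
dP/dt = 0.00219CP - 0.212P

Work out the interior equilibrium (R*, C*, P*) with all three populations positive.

From dP/dt = 0: 0.00219C* = 0.212, so C* = 96.8.
From dR/dt = 0: 0.45(1 - R*/786) = 0.00346·96.8, giving R* = 786·(1 - 0.744) = 201.
From dC/dt = 0: 0.00122·201 - 0.211 = 0.0133P*, so P* = 0.0342/0.0133 = 2.57.

R* ≈ 201, C* ≈ 96.8, P* ≈ 2.57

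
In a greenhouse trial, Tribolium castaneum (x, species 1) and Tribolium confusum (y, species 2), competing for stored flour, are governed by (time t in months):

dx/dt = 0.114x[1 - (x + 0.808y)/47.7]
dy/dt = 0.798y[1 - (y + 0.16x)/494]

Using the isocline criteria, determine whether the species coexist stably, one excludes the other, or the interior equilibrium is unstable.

species 2 excludes species 1

Compare the nullcline intercepts: K1/α12 = 47.7/0.808 = 59 < K2 = 494; K2/α21 = 494/0.16 = 3090 > K1 = 47.7.
Since the inequalities point opposite ways, species 2 can invade but species 1 cannot.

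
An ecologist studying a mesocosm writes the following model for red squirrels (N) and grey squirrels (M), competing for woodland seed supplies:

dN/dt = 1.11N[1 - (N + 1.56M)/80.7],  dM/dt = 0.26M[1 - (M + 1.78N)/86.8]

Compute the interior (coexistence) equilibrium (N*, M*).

Setting both brackets to zero gives the nullclines N + 1.56M = 80.7 and 1.78N + M = 86.8.
Substituting M = 86.8 - 1.78N into the first: N(1 - 1.56·1.78) = 80.7 - 1.56·86.8.
So N* = -54.7/-1.78 = 30.8, and then M* = 86.8 - 1.78·30.8 = 32.

N* ≈ 30.8, M* ≈ 32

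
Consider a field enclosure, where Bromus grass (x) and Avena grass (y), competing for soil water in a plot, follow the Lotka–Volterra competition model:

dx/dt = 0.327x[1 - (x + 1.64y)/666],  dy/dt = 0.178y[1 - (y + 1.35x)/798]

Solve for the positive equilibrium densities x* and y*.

Setting both brackets to zero gives the nullclines x + 1.64y = 666 and 1.35x + y = 798.
Substituting y = 798 - 1.35x into the first: x(1 - 1.64·1.35) = 666 - 1.64·798.
So x* = -643/-1.21 = 529, and then y* = 798 - 1.35·529 = 83.3.

x* ≈ 529, y* ≈ 83.3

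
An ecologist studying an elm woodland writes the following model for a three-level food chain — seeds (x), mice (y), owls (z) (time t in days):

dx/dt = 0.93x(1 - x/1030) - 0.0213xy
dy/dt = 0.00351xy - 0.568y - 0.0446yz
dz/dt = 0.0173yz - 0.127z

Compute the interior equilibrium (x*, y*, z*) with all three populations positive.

From dz/dt = 0: 0.0173y* = 0.127, so y* = 7.34.
From dx/dt = 0: 0.93(1 - x*/1030) = 0.0213·7.34, giving x* = 1030·(1 - 0.168) = 857.
From dy/dt = 0: 0.00351·857 - 0.568 = 0.0446z*, so z* = 2.44/0.0446 = 54.7.

x* ≈ 857, y* ≈ 7.34, z* ≈ 54.7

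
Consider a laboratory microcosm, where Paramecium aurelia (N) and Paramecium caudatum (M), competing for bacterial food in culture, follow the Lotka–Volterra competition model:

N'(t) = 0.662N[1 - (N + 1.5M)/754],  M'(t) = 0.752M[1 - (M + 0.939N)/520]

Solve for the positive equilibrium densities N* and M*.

N* ≈ 63.6, M* ≈ 460

Setting both brackets to zero gives the nullclines N + 1.5M = 754 and 0.939N + M = 520.
Substituting M = 520 - 0.939N into the first: N(1 - 1.5·0.939) = 754 - 1.5·520.
So N* = -26/-0.408 = 63.6, and then M* = 520 - 0.939·63.6 = 460.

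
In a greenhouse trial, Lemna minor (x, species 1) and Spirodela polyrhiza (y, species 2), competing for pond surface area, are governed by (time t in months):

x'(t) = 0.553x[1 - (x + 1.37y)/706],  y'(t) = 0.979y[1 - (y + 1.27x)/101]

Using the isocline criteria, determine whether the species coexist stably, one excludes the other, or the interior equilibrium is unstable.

species 1 excludes species 2

Compare the nullcline intercepts: K1/α12 = 706/1.37 = 515 > K2 = 101; K2/α21 = 101/1.27 = 79.5 < K1 = 706.
Since the inequalities point opposite ways, species 1 can invade but species 2 cannot.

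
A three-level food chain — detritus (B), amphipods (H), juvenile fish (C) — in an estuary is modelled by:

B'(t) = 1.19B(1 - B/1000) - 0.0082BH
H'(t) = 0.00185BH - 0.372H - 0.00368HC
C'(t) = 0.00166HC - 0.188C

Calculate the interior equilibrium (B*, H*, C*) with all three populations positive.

From dC/dt = 0: 0.00166H* = 0.188, so H* = 113.
From dB/dt = 0: 1.19(1 - B*/1000) = 0.0082·113, giving B* = 1000·(1 - 0.78) = 220.
From dH/dt = 0: 0.00185·220 - 0.372 = 0.00368C*, so C* = 0.0343/0.00368 = 9.31.

B* ≈ 220, H* ≈ 113, C* ≈ 9.31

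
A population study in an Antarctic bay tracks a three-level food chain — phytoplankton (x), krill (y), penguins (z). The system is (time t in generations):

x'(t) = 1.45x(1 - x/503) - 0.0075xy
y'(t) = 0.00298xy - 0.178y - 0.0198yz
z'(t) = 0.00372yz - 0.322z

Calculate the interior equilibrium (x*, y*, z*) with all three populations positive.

x* ≈ 278, y* ≈ 86.6, z* ≈ 32.8

From dz/dt = 0: 0.00372y* = 0.322, so y* = 86.6.
From dx/dt = 0: 1.45(1 - x*/503) = 0.0075·86.6, giving x* = 503·(1 - 0.448) = 278.
From dy/dt = 0: 0.00298·278 - 0.178 = 0.0198z*, so z* = 0.65/0.0198 = 32.8.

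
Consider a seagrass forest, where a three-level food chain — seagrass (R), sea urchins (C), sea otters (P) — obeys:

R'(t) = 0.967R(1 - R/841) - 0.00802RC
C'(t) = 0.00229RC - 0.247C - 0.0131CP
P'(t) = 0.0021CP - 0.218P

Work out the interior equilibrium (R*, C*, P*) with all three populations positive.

R* ≈ 117, C* ≈ 104, P* ≈ 1.59

From dP/dt = 0: 0.0021C* = 0.218, so C* = 104.
From dR/dt = 0: 0.967(1 - R*/841) = 0.00802·104, giving R* = 841·(1 - 0.861) = 117.
From dC/dt = 0: 0.00229·117 - 0.247 = 0.0131P*, so P* = 0.0208/0.0131 = 1.59.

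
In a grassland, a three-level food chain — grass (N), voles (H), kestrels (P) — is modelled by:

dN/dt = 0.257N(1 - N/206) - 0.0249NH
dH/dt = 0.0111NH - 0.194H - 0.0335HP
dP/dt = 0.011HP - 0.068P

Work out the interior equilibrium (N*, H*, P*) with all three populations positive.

From dP/dt = 0: 0.011H* = 0.068, so H* = 6.18.
From dN/dt = 0: 0.257(1 - N*/206) = 0.0249·6.18, giving N* = 206·(1 - 0.599) = 82.6.
From dH/dt = 0: 0.0111·82.6 - 0.194 = 0.0335P*, so P* = 0.723/0.0335 = 21.6.

N* ≈ 82.6, H* ≈ 6.18, P* ≈ 21.6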